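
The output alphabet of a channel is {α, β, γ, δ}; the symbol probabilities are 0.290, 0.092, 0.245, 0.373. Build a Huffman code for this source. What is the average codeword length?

1.964 bits/symbol

Repeatedly combine the two least-probable nodes; the expected code length is the sum of the merged weights.
merge 23/250 + 49/200 → 337/1000
merge 29/100 + 337/1000 → 627/1000
merge 373/1000 + 627/1000 → 1
L = 337/1000 + 627/1000 + 1 = 491/250 = 1.964 bits/symbol.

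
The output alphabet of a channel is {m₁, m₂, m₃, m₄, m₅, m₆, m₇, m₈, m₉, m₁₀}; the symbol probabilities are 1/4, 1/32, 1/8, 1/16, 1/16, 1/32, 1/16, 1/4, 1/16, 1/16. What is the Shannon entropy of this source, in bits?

2.9375 bits

Each probability is a power of 1/2, so log₂(1/p) is an integer.
H = Σ p·log₂(1/p) = 1/4·2 + 1/32·5 + 1/8·3 + 1/16·4 + 1/16·4 + 1/32·5 + 1/16·4 + 1/4·2 + 1/16·4 + 1/16·4 = 2.9375 bits.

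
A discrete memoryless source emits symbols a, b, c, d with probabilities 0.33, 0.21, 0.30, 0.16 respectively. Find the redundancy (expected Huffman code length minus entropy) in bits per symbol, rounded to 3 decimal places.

0.055 bits

Entropy H = −Σ p log₂ p ≈ 1.9448 bits.
Huffman merges: 4/25+21/100→37/100; 3/10+33/100→63/100; 37/100+63/100→1. L = 2 ≈ 2.0000.
L − H = 2.0000 − 1.9448 = 0.055 bits.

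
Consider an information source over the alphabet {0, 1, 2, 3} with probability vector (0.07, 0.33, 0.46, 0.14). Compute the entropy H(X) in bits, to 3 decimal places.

1.709 bits

H = −Σ pᵢ log₂ pᵢ.
−0.07·log₂(0.07) = 0.2686
−0.33·log₂(0.33) = 0.5278
−0.46·log₂(0.46) = 0.5153
−0.14·log₂(0.14) = 0.3971
Sum ≈ 1.7088 → 1.709 bits.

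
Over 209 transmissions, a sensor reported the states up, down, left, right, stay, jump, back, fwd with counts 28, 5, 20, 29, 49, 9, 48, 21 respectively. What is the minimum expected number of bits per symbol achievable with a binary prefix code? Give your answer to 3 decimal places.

2.766 bits/symbol

Probabilities are the counts divided by 209.
Repeatedly combine the two least-probable nodes; the expected code length is the sum of the merged weights.
merge 5/209 + 9/209 → 14/209
merge 14/209 + 20/209 → 34/209
merge 21/209 + 28/209 → 49/209
merge 29/209 + 34/209 → 63/209
merge 48/209 + 49/209 → 97/209
merge 49/209 + 63/209 → 112/209
merge 97/209 + 112/209 → 1
L = 14/209 + 34/209 + 49/209 + 63/209 + 97/209 + 112/209 + 1 = 578/209 ≈ 2.766 bits/symbol.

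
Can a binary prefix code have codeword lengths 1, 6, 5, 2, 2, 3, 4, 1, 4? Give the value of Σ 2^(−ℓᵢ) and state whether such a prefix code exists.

1.796875; no

With common denominator 2^6 = 64: Σ 2^(−ℓᵢ) = 32/64 + 1/64 + 2/64 + 16/64 + 16/64 + 8/64 + 4/64 + 32/64 + 4/64 = 115/64 = 1.796875.
Kraft's inequality requires Σ ≤ 1; here Σ = 1.796875 > 1, so no such prefix code exists.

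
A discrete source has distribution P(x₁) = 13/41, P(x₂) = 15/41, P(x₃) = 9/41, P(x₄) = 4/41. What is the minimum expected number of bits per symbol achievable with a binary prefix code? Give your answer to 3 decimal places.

Repeatedly combine the two least-probable nodes; the expected code length is the sum of the merged weights.
merge 4/41 + 9/41 → 13/41
merge 13/41 + 13/41 → 26/41
merge 15/41 + 26/41 → 1
L = 13/41 + 26/41 + 1 = 80/41 ≈ 1.951 bits/symbol.

1.951 bits/symbol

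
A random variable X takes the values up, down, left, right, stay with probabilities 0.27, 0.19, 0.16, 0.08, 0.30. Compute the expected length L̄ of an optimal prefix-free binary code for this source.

Repeatedly combine the two least-probable nodes; the expected code length is the sum of the merged weights.
merge 2/25 + 4/25 → 6/25
merge 19/100 + 6/25 → 43/100
merge 27/100 + 3/10 → 57/100
merge 43/100 + 57/100 → 1
L = 6/25 + 43/100 + 57/100 + 1 = 56/25 = 2.24 bits/symbol.

2.24 bits/symbol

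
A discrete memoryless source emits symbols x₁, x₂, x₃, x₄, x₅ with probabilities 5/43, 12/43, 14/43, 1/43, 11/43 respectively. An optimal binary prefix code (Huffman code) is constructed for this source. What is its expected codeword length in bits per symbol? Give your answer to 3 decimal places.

2.140 bits/symbol

Repeatedly combine the two least-probable nodes; the expected code length is the sum of the merged weights.
merge 1/43 + 5/43 → 6/43
merge 6/43 + 11/43 → 17/43
merge 12/43 + 14/43 → 26/43
merge 17/43 + 26/43 → 1
L = 6/43 + 17/43 + 26/43 + 1 = 92/43 ≈ 2.140 bits/symbol.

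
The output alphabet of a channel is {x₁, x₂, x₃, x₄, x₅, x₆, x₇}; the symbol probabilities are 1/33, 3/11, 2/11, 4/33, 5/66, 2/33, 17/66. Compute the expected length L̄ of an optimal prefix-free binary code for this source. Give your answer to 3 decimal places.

2.545 bits/symbol

Repeatedly combine the two least-probable nodes; the expected code length is the sum of the merged weights.
merge 1/33 + 2/33 → 1/11
merge 5/66 + 1/11 → 1/6
merge 4/33 + 1/6 → 19/66
merge 2/11 + 17/66 → 29/66
merge 3/11 + 19/66 → 37/66
merge 29/66 + 37/66 → 1
L = 1/11 + 1/6 + 19/66 + 29/66 + 37/66 + 1 = 28/11 ≈ 2.545 bits/symbol.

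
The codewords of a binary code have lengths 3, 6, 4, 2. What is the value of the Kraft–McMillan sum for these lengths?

With common denominator 2^6 = 64: Σ 2^(−ℓᵢ) = 8/64 + 1/64 + 4/64 + 16/64 = 29/64 = 0.453125.

0.453125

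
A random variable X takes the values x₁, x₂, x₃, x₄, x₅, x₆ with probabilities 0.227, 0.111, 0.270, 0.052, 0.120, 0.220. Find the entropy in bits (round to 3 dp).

H = −Σ pᵢ log₂ pᵢ.
−0.227·log₂(0.227) = 0.4856
−0.111·log₂(0.111) = 0.3520
−0.270·log₂(0.270) = 0.5100
−0.052·log₂(0.052) = 0.2218
−0.120·log₂(0.120) = 0.3671
−0.220·log₂(0.220) = 0.4806
Sum ≈ 2.4171 → 2.417 bits.

2.417 bits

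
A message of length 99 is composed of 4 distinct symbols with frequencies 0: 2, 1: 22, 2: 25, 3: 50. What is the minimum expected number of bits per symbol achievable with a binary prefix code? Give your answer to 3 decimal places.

Probabilities are the counts divided by 99.
Repeatedly combine the two least-probable nodes; the expected code length is the sum of the merged weights.
merge 2/99 + 2/9 → 8/33
merge 8/33 + 25/99 → 49/99
merge 49/99 + 50/99 → 1
L = 8/33 + 49/99 + 1 = 172/99 ≈ 1.737 bits/symbol.

1.737 bits/symbol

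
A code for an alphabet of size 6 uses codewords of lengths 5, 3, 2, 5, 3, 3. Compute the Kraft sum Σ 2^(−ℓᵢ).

0.6875

With common denominator 2^5 = 32: Σ 2^(−ℓᵢ) = 1/32 + 4/32 + 8/32 + 1/32 + 4/32 + 4/32 = 22/32 = 0.6875.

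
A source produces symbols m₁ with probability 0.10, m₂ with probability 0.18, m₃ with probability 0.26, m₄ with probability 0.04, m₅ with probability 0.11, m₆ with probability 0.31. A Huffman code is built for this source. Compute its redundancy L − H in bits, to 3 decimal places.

Entropy H = −Σ p log₂ p ≈ 2.3426 bits.
Huffman merges: 1/25+1/10→7/50; 11/100+7/50→1/4; 9/50+1/4→43/100; 13/50+31/100→57/100; 43/100+57/100→1. L = 239/100 ≈ 2.3900.
L − H = 2.3900 − 2.3426 = 0.047 bits.

0.047 bits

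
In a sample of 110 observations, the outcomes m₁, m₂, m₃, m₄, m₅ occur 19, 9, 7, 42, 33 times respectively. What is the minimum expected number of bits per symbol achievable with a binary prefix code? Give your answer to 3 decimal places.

2.082 bits/symbol

Probabilities are the counts divided by 110.
Repeatedly combine the two least-probable nodes; the expected code length is the sum of the merged weights.
merge 7/110 + 9/110 → 8/55
merge 8/55 + 19/110 → 7/22
merge 3/10 + 7/22 → 34/55
merge 21/55 + 34/55 → 1
L = 8/55 + 7/22 + 34/55 + 1 = 229/110 ≈ 2.082 bits/symbol.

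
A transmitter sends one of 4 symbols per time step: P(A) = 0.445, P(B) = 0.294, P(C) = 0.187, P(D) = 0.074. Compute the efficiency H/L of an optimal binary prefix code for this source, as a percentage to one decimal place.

97.4%

Entropy H = −Σ p log₂ p ≈ 1.7694 bits.
Huffman merges: 37/500+187/1000→261/1000; 261/1000+147/500→111/200; 89/200+111/200→1. L = 227/125 ≈ 1.8160.
Efficiency = H/L = 1.7694/1.8160 = 97.4%.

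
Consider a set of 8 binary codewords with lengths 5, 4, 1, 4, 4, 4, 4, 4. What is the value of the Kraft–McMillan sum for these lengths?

With common denominator 2^5 = 32: Σ 2^(−ℓᵢ) = 1/32 + 2/32 + 16/32 + 2/32 + 2/32 + 2/32 + 2/32 + 2/32 = 29/32 = 0.90625.

0.90625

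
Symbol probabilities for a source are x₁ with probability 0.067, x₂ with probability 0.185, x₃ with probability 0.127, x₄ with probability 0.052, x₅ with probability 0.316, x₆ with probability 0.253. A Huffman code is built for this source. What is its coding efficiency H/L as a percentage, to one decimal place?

98.9%

Entropy H = −Σ p log₂ p ≈ 2.3384 bits.
Huffman merges: 13/250+67/1000→119/1000; 119/1000+127/1000→123/500; 37/200+123/500→431/1000; 253/1000+79/250→569/1000; 431/1000+569/1000→1. L = 473/200 ≈ 2.3650.
Efficiency = H/L = 2.3384/2.3650 = 98.9%.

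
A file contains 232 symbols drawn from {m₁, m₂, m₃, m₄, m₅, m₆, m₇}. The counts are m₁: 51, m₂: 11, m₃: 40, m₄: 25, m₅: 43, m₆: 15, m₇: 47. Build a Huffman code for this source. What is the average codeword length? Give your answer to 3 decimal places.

2.690 bits/symbol

Probabilities are the counts divided by 232.
Repeatedly combine the two least-probable nodes; the expected code length is the sum of the merged weights.
merge 11/232 + 15/232 → 13/116
merge 25/232 + 13/116 → 51/232
merge 5/29 + 43/232 → 83/232
merge 47/232 + 51/232 → 49/116
merge 51/232 + 83/232 → 67/116
merge 49/116 + 67/116 → 1
L = 13/116 + 51/232 + 83/232 + 49/116 + 67/116 + 1 = 78/29 ≈ 2.690 bits/symbol.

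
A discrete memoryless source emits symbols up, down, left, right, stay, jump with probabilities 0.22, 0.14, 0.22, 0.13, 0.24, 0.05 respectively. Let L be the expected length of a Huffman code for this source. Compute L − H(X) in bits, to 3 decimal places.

Entropy H = −Σ p log₂ p ≈ 2.4511 bits.
Huffman merges: 1/20+13/100→9/50; 7/50+9/50→8/25; 11/50+11/50→11/25; 6/25+8/25→14/25; 11/25+14/25→1. L = 5/2 ≈ 2.5000.
L − H = 2.5000 − 2.4511 = 0.049 bits.

0.049 bits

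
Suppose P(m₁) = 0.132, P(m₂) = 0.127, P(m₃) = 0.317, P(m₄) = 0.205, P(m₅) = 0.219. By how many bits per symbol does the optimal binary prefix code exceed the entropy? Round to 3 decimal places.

Entropy H = −Σ p log₂ p ≈ 2.2376 bits.
Huffman merges: 127/1000+33/250→259/1000; 41/200+219/1000→53/125; 259/1000+317/1000→72/125; 53/125+72/125→1. L = 2259/1000 ≈ 2.2590.
L − H = 2.2590 − 2.2376 = 0.021 bits.

0.021 bits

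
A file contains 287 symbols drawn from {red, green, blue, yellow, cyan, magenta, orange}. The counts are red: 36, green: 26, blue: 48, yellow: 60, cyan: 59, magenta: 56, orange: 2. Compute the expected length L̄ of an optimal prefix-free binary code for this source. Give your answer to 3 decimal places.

Probabilities are the counts divided by 287.
Repeatedly combine the two least-probable nodes; the expected code length is the sum of the merged weights.
merge 2/287 + 26/287 → 4/41
merge 4/41 + 36/287 → 64/287
merge 48/287 + 8/41 → 104/287
merge 59/287 + 60/287 → 17/41
merge 64/287 + 104/287 → 24/41
merge 17/41 + 24/41 → 1
L = 4/41 + 64/287 + 104/287 + 17/41 + 24/41 + 1 = 110/41 ≈ 2.683 bits/symbol.

2.683 bits/symbol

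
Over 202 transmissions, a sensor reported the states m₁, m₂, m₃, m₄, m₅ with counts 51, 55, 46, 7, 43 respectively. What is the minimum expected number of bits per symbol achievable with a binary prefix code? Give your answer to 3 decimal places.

Probabilities are the counts divided by 202.
Repeatedly combine the two least-probable nodes; the expected code length is the sum of the merged weights.
merge 7/202 + 43/202 → 25/101
merge 23/101 + 25/101 → 48/101
merge 51/202 + 55/202 → 53/101
merge 48/101 + 53/101 → 1
L = 25/101 + 48/101 + 53/101 + 1 = 227/101 ≈ 2.248 bits/symbol.

2.248 bits/symbol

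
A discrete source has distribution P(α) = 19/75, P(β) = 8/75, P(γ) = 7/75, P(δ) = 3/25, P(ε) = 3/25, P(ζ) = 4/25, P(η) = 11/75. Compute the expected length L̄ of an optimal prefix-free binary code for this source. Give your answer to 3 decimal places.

Repeatedly combine the two least-probable nodes; the expected code length is the sum of the merged weights.
merge 7/75 + 8/75 → 1/5
merge 3/25 + 3/25 → 6/25
merge 11/75 + 4/25 → 23/75
merge 1/5 + 6/25 → 11/25
merge 19/75 + 23/75 → 14/25
merge 11/25 + 14/25 → 1
L = 1/5 + 6/25 + 23/75 + 11/25 + 14/25 + 1 = 206/75 ≈ 2.747 bits/symbol.

2.747 bits/symbol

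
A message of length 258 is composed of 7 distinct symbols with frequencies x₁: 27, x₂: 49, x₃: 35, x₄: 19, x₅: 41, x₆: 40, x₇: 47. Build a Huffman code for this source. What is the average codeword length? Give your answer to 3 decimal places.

Probabilities are the counts divided by 258.
Repeatedly combine the two least-probable nodes; the expected code length is the sum of the merged weights.
merge 19/258 + 9/86 → 23/129
merge 35/258 + 20/129 → 25/86
merge 41/258 + 23/129 → 29/86
merge 47/258 + 49/258 → 16/43
merge 25/86 + 29/86 → 27/43
merge 16/43 + 27/43 → 1
L = 23/129 + 25/86 + 29/86 + 16/43 + 27/43 + 1 = 362/129 ≈ 2.806 bits/symbol.

2.806 bits/symbol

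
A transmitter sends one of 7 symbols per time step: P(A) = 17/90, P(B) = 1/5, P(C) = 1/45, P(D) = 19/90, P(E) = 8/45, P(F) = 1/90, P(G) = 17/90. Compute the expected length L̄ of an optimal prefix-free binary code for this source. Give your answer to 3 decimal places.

2.622 bits/symbol

Repeatedly combine the two least-probable nodes; the expected code length is the sum of the merged weights.
merge 1/90 + 1/45 → 1/30
merge 1/30 + 8/45 → 19/90
merge 17/90 + 17/90 → 17/45
merge 1/5 + 19/90 → 37/90
merge 19/90 + 17/45 → 53/90
merge 37/90 + 53/90 → 1
L = 1/30 + 19/90 + 17/45 + 37/90 + 53/90 + 1 = 118/45 ≈ 2.622 bits/symbol.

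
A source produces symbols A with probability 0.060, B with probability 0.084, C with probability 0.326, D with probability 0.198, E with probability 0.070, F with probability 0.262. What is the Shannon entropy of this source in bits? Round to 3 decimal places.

H = −Σ pᵢ log₂ pᵢ.
−0.060·log₂(0.060) = 0.2435
−0.084·log₂(0.084) = 0.3002
−0.326·log₂(0.326) = 0.5272
−0.198·log₂(0.198) = 0.4626
−0.070·log₂(0.070) = 0.2686
−0.262·log₂(0.262) = 0.5063
Sum ≈ 2.3083 → 2.308 bits.

2.308 bits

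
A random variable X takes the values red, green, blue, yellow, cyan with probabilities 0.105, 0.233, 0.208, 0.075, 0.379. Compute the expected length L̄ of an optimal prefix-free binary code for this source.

2.18 bits/symbol

Repeatedly combine the two least-probable nodes; the expected code length is the sum of the merged weights.
merge 3/40 + 21/200 → 9/50
merge 9/50 + 26/125 → 97/250
merge 233/1000 + 379/1000 → 153/250
merge 97/250 + 153/250 → 1
L = 9/50 + 97/250 + 153/250 + 1 = 109/50 = 2.18 bits/symbol.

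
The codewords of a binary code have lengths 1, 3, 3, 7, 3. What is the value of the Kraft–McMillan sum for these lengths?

0.8828125

With common denominator 2^7 = 128: Σ 2^(−ℓᵢ) = 64/128 + 16/128 + 16/128 + 1/128 + 16/128 = 113/128 = 0.8828125.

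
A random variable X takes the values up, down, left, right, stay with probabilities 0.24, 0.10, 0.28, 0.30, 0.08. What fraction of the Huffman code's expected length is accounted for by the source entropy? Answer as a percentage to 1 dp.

Entropy H = −Σ p log₂ p ≈ 2.1531 bits.
Huffman merges: 2/25+1/10→9/50; 9/50+6/25→21/50; 7/25+3/10→29/50; 21/50+29/50→1. L = 109/50 ≈ 2.1800.
Efficiency = H/L = 2.1531/2.1800 = 98.8%.

98.8%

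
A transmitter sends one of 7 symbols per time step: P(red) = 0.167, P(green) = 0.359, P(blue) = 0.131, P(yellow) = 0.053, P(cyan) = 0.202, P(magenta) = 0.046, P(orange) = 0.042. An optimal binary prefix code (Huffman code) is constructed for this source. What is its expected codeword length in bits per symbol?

Repeatedly combine the two least-probable nodes; the expected code length is the sum of the merged weights.
merge 21/500 + 23/500 → 11/125
merge 53/1000 + 11/125 → 141/1000
merge 131/1000 + 141/1000 → 34/125
merge 167/1000 + 101/500 → 369/1000
merge 34/125 + 359/1000 → 631/1000
merge 369/1000 + 631/1000 → 1
L = 11/125 + 141/1000 + 34/125 + 369/1000 + 631/1000 + 1 = 2501/1000 = 2.501 bits/symbol.

2.501 bits/symbol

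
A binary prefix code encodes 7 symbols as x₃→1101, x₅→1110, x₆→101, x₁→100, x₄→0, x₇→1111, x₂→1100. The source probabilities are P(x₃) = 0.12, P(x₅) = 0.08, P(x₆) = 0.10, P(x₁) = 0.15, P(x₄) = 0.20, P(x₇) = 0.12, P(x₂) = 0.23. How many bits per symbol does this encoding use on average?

L̄ = Σ pᵢ·ℓᵢ = 0.12·4 + 0.08·4 + 0.10·3 + 0.15·3 + 0.20·1 + 0.12·4 + 0.23·4 = 3.15 bits/symbol.

3.15 bits/symbol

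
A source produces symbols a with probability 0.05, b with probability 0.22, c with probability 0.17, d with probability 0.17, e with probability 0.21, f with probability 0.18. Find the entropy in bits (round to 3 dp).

H = −Σ pᵢ log₂ pᵢ.
−0.05·log₂(0.05) = 0.2161
−0.22·log₂(0.22) = 0.4806
−0.17·log₂(0.17) = 0.4346
−0.17·log₂(0.17) = 0.4346
−0.21·log₂(0.21) = 0.4728
−0.18·log₂(0.18) = 0.4453
Sum ≈ 2.4840 → 2.484 bits.

2.484 bits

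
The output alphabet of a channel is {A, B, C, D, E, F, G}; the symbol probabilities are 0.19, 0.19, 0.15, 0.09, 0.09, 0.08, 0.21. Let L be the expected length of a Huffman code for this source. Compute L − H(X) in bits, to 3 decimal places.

Entropy H = −Σ p log₂ p ≈ 2.7106 bits.
Huffman merges: 2/25+9/100→17/100; 9/100+3/20→6/25; 17/100+19/100→9/25; 19/100+21/100→2/5; 6/25+9/25→3/5; 2/5+3/5→1. L = 277/100 ≈ 2.7700.
L − H = 2.7700 − 2.7106 = 0.059 bits.

0.059 bits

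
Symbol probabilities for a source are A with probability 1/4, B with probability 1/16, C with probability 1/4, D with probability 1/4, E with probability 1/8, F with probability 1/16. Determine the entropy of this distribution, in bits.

2.375 bits

Each probability is a power of 1/2, so log₂(1/p) is an integer.
H = Σ p·log₂(1/p) = 1/4·2 + 1/16·4 + 1/4·2 + 1/4·2 + 1/8·3 + 1/16·4 = 2.375 bits.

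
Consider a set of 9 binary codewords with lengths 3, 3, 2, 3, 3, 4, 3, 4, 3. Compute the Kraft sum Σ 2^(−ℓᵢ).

1.125

With common denominator 2^4 = 16: Σ 2^(−ℓᵢ) = 2/16 + 2/16 + 4/16 + 2/16 + 2/16 + 1/16 + 2/16 + 1/16 + 2/16 = 18/16 = 1.125.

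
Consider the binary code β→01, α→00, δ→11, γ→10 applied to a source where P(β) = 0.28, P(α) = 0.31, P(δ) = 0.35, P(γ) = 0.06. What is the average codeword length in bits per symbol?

L̄ = Σ pᵢ·ℓᵢ = 0.28·2 + 0.31·2 + 0.35·2 + 0.06·2 = 2 bits/symbol.

2 bits/symbol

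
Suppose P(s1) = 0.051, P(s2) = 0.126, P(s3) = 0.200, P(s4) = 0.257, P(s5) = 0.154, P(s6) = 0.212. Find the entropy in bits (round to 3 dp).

2.454 bits

H = −Σ pᵢ log₂ pᵢ.
−0.051·log₂(0.051) = 0.2190
−0.126·log₂(0.126) = 0.3766
−0.200·log₂(0.200) = 0.4644
−0.257·log₂(0.257) = 0.5038
−0.154·log₂(0.154) = 0.4156
−0.212·log₂(0.212) = 0.4744
Sum ≈ 2.4537 → 2.454 bits.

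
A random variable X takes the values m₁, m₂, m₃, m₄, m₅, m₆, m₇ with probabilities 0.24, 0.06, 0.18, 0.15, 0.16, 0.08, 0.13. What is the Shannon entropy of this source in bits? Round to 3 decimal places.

2.691 bits

H = −Σ pᵢ log₂ pᵢ.
−0.24·log₂(0.24) = 0.4941
−0.06·log₂(0.06) = 0.2435
−0.18·log₂(0.18) = 0.4453
−0.15·log₂(0.15) = 0.4105
−0.16·log₂(0.16) = 0.4230
−0.08·log₂(0.08) = 0.2915
−0.13·log₂(0.13) = 0.3826
Sum ≈ 2.6907 → 2.691 bits.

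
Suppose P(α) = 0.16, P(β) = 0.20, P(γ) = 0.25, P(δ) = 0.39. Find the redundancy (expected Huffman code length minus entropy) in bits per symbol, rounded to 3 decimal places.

Entropy H = −Σ p log₂ p ≈ 1.9172 bits.
Huffman merges: 4/25+1/5→9/25; 1/4+9/25→61/100; 39/100+61/100→1. L = 197/100 ≈ 1.9700.
L − H = 1.9700 − 1.9172 = 0.053 bits.

0.053 bits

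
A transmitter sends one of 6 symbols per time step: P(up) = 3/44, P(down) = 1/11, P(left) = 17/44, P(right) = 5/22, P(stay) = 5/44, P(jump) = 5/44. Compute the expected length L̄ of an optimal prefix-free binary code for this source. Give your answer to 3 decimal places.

Repeatedly combine the two least-probable nodes; the expected code length is the sum of the merged weights.
merge 3/44 + 1/11 → 7/44
merge 5/44 + 5/44 → 5/22
merge 7/44 + 5/22 → 17/44
merge 5/22 + 17/44 → 27/44
merge 17/44 + 27/44 → 1
L = 7/44 + 5/22 + 17/44 + 27/44 + 1 = 105/44 ≈ 2.386 bits/symbol.

2.386 bits/symbol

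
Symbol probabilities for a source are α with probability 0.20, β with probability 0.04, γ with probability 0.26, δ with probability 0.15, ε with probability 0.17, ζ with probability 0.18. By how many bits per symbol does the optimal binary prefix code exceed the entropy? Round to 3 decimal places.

Entropy H = −Σ p log₂ p ≈ 2.4459 bits.
Huffman merges: 1/25+3/20→19/100; 17/100+9/50→7/20; 19/100+1/5→39/100; 13/50+7/20→61/100; 39/100+61/100→1. L = 127/50 ≈ 2.5400.
L − H = 2.5400 − 2.4459 = 0.094 bits.

0.094 bits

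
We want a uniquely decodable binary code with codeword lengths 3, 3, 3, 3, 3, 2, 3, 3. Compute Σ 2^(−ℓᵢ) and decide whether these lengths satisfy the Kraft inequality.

1.125; no

With common denominator 2^3 = 8: Σ 2^(−ℓᵢ) = 1/8 + 1/8 + 1/8 + 1/8 + 1/8 + 2/8 + 1/8 + 1/8 = 9/8 = 1.125.
Kraft's inequality requires Σ ≤ 1; here Σ = 1.125 > 1, so no such prefix code exists.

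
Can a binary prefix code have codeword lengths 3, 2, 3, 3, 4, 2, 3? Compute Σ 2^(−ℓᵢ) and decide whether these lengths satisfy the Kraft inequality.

1.0625; no

With common denominator 2^4 = 16: Σ 2^(−ℓᵢ) = 2/16 + 4/16 + 2/16 + 2/16 + 1/16 + 4/16 + 2/16 = 17/16 = 1.0625.
Kraft's inequality requires Σ ≤ 1; here Σ = 1.0625 > 1, so no such prefix code exists.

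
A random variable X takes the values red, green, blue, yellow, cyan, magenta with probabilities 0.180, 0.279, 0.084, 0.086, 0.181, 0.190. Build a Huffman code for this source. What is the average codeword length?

Repeatedly combine the two least-probable nodes; the expected code length is the sum of the merged weights.
merge 21/250 + 43/500 → 17/100
merge 17/100 + 9/50 → 7/20
merge 181/1000 + 19/100 → 371/1000
merge 279/1000 + 7/20 → 629/1000
merge 371/1000 + 629/1000 → 1
L = 17/100 + 7/20 + 371/1000 + 629/1000 + 1 = 63/25 = 2.52 bits/symbol.

2.52 bits/symbol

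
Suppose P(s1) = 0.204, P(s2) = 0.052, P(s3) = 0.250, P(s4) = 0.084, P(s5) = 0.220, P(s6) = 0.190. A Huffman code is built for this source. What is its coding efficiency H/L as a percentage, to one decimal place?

Entropy H = −Σ p log₂ p ≈ 2.4256 bits.
Huffman merges: 13/250+21/250→17/125; 17/125+19/100→163/500; 51/250+11/50→53/125; 1/4+163/500→72/125; 53/125+72/125→1. L = 1231/500 ≈ 2.4620.
Efficiency = H/L = 2.4256/2.4620 = 98.5%.

98.5%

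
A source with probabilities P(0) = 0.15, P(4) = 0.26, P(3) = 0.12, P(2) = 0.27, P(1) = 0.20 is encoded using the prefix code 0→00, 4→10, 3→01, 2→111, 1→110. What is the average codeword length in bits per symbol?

L̄ = Σ pᵢ·ℓᵢ = 0.15·2 + 0.26·2 + 0.12·2 + 0.27·3 + 0.20·3 = 2.47 bits/symbol.

2.47 bits/symbol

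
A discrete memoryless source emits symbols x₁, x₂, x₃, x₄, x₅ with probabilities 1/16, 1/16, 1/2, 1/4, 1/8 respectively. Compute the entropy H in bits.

1.875 bits

Each probability is a power of 1/2, so log₂(1/p) is an integer.
H = Σ p·log₂(1/p) = 1/16·4 + 1/16·4 + 1/2·1 + 1/4·2 + 1/8·3 = 1.875 bits.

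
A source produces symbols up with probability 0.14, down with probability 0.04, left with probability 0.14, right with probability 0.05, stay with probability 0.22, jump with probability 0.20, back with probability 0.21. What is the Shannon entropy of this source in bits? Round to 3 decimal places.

H = −Σ pᵢ log₂ pᵢ.
−0.14·log₂(0.14) = 0.3971
−0.04·log₂(0.04) = 0.1858
−0.14·log₂(0.14) = 0.3971
−0.05·log₂(0.05) = 0.2161
−0.22·log₂(0.22) = 0.4806
−0.20·log₂(0.20) = 0.4644
−0.21·log₂(0.21) = 0.4728
Sum ≈ 2.6139 → 2.614 bits.

2.614 bits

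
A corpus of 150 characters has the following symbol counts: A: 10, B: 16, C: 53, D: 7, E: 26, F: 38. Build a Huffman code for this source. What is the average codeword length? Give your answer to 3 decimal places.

2.333 bits/symbol

Probabilities are the counts divided by 150.
Repeatedly combine the two least-probable nodes; the expected code length is the sum of the merged weights.
merge 7/150 + 1/15 → 17/150
merge 8/75 + 17/150 → 11/50
merge 13/75 + 11/50 → 59/150
merge 19/75 + 53/150 → 91/150
merge 59/150 + 91/150 → 1
L = 17/150 + 11/50 + 59/150 + 91/150 + 1 = 7/3 ≈ 2.333 bits/symbol.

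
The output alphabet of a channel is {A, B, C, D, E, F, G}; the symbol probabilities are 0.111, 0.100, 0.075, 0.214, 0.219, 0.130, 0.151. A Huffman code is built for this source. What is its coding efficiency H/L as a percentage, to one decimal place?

99.0%

Entropy H = −Σ p log₂ p ≈ 2.7148 bits.
Huffman merges: 3/40+1/10→7/40; 111/1000+13/100→241/1000; 151/1000+7/40→163/500; 107/500+219/1000→433/1000; 241/1000+163/500→567/1000; 433/1000+567/1000→1. L = 1371/500 ≈ 2.7420.
Efficiency = H/L = 2.7148/2.7420 = 99.0%.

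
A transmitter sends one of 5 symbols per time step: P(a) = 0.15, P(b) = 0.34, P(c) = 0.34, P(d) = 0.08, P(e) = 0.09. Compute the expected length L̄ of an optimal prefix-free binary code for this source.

2.15 bits/symbol

Repeatedly combine the two least-probable nodes; the expected code length is the sum of the merged weights.
merge 2/25 + 9/100 → 17/100
merge 3/20 + 17/100 → 8/25
merge 8/25 + 17/50 → 33/50
merge 17/50 + 33/50 → 1
L = 17/100 + 8/25 + 33/50 + 1 = 43/20 = 2.15 bits/symbol.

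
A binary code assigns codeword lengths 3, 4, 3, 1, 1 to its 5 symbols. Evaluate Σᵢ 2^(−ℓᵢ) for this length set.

With common denominator 2^4 = 16: Σ 2^(−ℓᵢ) = 2/16 + 1/16 + 2/16 + 8/16 + 8/16 = 21/16 = 1.3125.

1.3125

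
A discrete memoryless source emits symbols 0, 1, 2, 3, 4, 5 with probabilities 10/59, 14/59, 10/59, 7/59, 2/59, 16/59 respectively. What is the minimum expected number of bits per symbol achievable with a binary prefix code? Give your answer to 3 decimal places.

2.475 bits/symbol

Repeatedly combine the two least-probable nodes; the expected code length is the sum of the merged weights.
merge 2/59 + 7/59 → 9/59
merge 9/59 + 10/59 → 19/59
merge 10/59 + 14/59 → 24/59
merge 16/59 + 19/59 → 35/59
merge 24/59 + 35/59 → 1
L = 9/59 + 19/59 + 24/59 + 35/59 + 1 = 146/59 ≈ 2.475 bits/symbol.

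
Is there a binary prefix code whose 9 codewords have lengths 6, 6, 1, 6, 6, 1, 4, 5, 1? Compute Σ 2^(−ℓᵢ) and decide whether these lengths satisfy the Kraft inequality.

1.65625; no

With common denominator 2^6 = 64: Σ 2^(−ℓᵢ) = 1/64 + 1/64 + 32/64 + 1/64 + 1/64 + 32/64 + 4/64 + 2/64 + 32/64 = 106/64 = 1.65625.
Kraft's inequality requires Σ ≤ 1; here Σ = 1.65625 > 1, so no such prefix code exists.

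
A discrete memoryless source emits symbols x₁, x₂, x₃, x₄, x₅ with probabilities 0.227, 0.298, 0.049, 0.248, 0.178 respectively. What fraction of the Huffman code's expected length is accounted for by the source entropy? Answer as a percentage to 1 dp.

Entropy H = −Σ p log₂ p ≈ 2.1614 bits.
Huffman merges: 49/1000+89/500→227/1000; 227/1000+227/1000→227/500; 31/125+149/500→273/500; 227/500+273/500→1. L = 2227/1000 ≈ 2.2270.
Efficiency = H/L = 2.1614/2.2270 = 97.1%.

97.1%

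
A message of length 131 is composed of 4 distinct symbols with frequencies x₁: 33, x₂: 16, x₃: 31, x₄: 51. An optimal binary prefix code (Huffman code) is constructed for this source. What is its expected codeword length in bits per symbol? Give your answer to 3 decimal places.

Probabilities are the counts divided by 131.
Repeatedly combine the two least-probable nodes; the expected code length is the sum of the merged weights.
merge 16/131 + 31/131 → 47/131
merge 33/131 + 47/131 → 80/131
merge 51/131 + 80/131 → 1
L = 47/131 + 80/131 + 1 = 258/131 ≈ 1.969 bits/symbol.

1.969 bits/symbol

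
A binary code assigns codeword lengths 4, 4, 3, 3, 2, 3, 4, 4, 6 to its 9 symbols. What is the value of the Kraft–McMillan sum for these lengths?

With common denominator 2^6 = 64: Σ 2^(−ℓᵢ) = 4/64 + 4/64 + 8/64 + 8/64 + 16/64 + 8/64 + 4/64 + 4/64 + 1/64 = 57/64 = 0.890625.

0.890625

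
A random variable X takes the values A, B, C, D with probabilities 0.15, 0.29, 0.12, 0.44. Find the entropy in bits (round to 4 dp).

1.8167 bits

H = −Σ pᵢ log₂ pᵢ.
−0.15·log₂(0.15) = 0.4105
−0.29·log₂(0.29) = 0.5179
−0.12·log₂(0.12) = 0.3671
−0.44·log₂(0.44) = 0.5211
Sum ≈ 1.8167 → 1.8167 bits.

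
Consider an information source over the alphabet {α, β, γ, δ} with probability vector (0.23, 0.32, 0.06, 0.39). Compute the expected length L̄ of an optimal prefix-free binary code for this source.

1.9 bits/symbol

Repeatedly combine the two least-probable nodes; the expected code length is the sum of the merged weights.
merge 3/50 + 23/100 → 29/100
merge 29/100 + 8/25 → 61/100
merge 39/100 + 61/100 → 1
L = 29/100 + 61/100 + 1 = 19/10 = 1.9 bits/symbol.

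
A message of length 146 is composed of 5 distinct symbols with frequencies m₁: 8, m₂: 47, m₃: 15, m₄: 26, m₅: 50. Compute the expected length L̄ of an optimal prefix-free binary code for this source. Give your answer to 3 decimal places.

Probabilities are the counts divided by 146.
Repeatedly combine the two least-probable nodes; the expected code length is the sum of the merged weights.
merge 4/73 + 15/146 → 23/146
merge 23/146 + 13/73 → 49/146
merge 47/146 + 49/146 → 48/73
merge 25/73 + 48/73 → 1
L = 23/146 + 49/146 + 48/73 + 1 = 157/73 ≈ 2.151 bits/symbol.

2.151 bits/symbol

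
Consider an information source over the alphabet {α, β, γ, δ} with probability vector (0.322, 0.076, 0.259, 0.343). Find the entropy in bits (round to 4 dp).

H = −Σ pᵢ log₂ pᵢ.
−0.322·log₂(0.322) = 0.5264
−0.076·log₂(0.076) = 0.2826
−0.259·log₂(0.259) = 0.5048
−0.343·log₂(0.343) = 0.5295
Sum ≈ 1.8433 → 1.8433 bits.

1.8433 bits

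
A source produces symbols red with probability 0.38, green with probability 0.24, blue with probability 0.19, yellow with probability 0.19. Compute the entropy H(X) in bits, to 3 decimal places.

H = −Σ pᵢ log₂ pᵢ.
−0.38·log₂(0.38) = 0.5305
−0.24·log₂(0.24) = 0.4941
−0.19·log₂(0.19) = 0.4552
−0.19·log₂(0.19) = 0.4552
Sum ≈ 1.9350 → 1.935 bits.

1.935 bits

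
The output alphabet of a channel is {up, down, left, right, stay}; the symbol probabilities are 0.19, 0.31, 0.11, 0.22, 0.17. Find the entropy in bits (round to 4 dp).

H = −Σ pᵢ log₂ pᵢ.
−0.19·log₂(0.19) = 0.4552
−0.31·log₂(0.31) = 0.5238
−0.11·log₂(0.11) = 0.3503
−0.22·log₂(0.22) = 0.4806
−0.17·log₂(0.17) = 0.4346
Sum ≈ 2.2445 → 2.2445 bits.

2.2445 bits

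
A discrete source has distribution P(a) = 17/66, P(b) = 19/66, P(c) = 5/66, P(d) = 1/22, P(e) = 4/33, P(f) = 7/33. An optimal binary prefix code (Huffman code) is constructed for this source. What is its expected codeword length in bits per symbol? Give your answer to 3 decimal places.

2.364 bits/symbol

Repeatedly combine the two least-probable nodes; the expected code length is the sum of the merged weights.
merge 1/22 + 5/66 → 4/33
merge 4/33 + 4/33 → 8/33
merge 7/33 + 8/33 → 5/11
merge 17/66 + 19/66 → 6/11
merge 5/11 + 6/11 → 1
L = 4/33 + 8/33 + 5/11 + 6/11 + 1 = 26/11 ≈ 2.364 bits/symbol.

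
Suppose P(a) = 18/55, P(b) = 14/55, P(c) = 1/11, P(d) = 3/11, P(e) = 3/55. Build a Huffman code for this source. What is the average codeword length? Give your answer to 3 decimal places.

2.145 bits/symbol

Repeatedly combine the two least-probable nodes; the expected code length is the sum of the merged weights.
merge 3/55 + 1/11 → 8/55
merge 8/55 + 14/55 → 2/5
merge 3/11 + 18/55 → 3/5
merge 2/5 + 3/5 → 1
L = 8/55 + 2/5 + 3/5 + 1 = 118/55 ≈ 2.145 bits/symbol.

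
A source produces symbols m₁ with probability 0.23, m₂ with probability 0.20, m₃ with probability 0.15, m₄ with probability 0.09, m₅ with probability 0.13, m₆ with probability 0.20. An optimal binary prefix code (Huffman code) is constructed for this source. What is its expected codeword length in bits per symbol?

2.57 bits/symbol

Repeatedly combine the two least-probable nodes; the expected code length is the sum of the merged weights.
merge 9/100 + 13/100 → 11/50
merge 3/20 + 1/5 → 7/20
merge 1/5 + 11/50 → 21/50
merge 23/100 + 7/20 → 29/50
merge 21/50 + 29/50 → 1
L = 11/50 + 7/20 + 21/50 + 29/50 + 1 = 257/100 = 2.57 bits/symbol.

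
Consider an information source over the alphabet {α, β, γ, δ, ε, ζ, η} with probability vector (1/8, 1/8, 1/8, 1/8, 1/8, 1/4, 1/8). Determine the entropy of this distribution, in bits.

2.75 bits

Each probability is a power of 1/2, so log₂(1/p) is an integer.
H = Σ p·log₂(1/p) = 1/8·3 + 1/8·3 + 1/8·3 + 1/8·3 + 1/8·3 + 1/4·2 + 1/8·3 = 2.75 bits.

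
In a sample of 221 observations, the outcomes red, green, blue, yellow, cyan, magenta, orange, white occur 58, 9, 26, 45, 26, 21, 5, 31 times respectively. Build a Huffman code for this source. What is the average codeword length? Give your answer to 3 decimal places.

Probabilities are the counts divided by 221.
Repeatedly combine the two least-probable nodes; the expected code length is the sum of the merged weights.
merge 5/221 + 9/221 → 14/221
merge 14/221 + 21/221 → 35/221
merge 2/17 + 2/17 → 4/17
merge 31/221 + 35/221 → 66/221
merge 45/221 + 4/17 → 97/221
merge 58/221 + 66/221 → 124/221
merge 97/221 + 124/221 → 1
L = 14/221 + 35/221 + 4/17 + 66/221 + 97/221 + 124/221 + 1 = 609/221 ≈ 2.756 bits/symbol.

2.756 bits/symbol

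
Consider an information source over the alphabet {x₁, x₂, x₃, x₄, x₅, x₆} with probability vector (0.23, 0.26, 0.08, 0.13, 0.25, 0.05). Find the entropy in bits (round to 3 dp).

2.383 bits

H = −Σ pᵢ log₂ pᵢ.
−0.23·log₂(0.23) = 0.4877
−0.26·log₂(0.26) = 0.5053
−0.08·log₂(0.08) = 0.2915
−0.13·log₂(0.13) = 0.3826
−0.25·log₂(0.25) = 0.5000
−0.05·log₂(0.05) = 0.2161
Sum ≈ 2.3832 → 2.383 bits.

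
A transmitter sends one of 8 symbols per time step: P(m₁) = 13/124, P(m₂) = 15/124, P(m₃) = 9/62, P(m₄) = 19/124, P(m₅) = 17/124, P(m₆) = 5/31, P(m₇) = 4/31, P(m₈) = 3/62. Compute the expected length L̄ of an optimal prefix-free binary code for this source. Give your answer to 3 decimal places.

2.992 bits/symbol

Repeatedly combine the two least-probable nodes; the expected code length is the sum of the merged weights.
merge 3/62 + 13/124 → 19/124
merge 15/124 + 4/31 → 1/4
merge 17/124 + 9/62 → 35/124
merge 19/124 + 19/124 → 19/62
merge 5/31 + 1/4 → 51/124
merge 35/124 + 19/62 → 73/124
merge 51/124 + 73/124 → 1
L = 19/124 + 1/4 + 35/124 + 19/62 + 51/124 + 73/124 + 1 = 371/124 ≈ 2.992 bits/symbol.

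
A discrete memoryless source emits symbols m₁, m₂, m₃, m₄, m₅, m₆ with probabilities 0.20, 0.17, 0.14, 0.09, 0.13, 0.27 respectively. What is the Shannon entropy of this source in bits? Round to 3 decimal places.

2.501 bits

H = −Σ pᵢ log₂ pᵢ.
−0.20·log₂(0.20) = 0.4644
−0.17·log₂(0.17) = 0.4346
−0.14·log₂(0.14) = 0.3971
−0.09·log₂(0.09) = 0.3127
−0.13·log₂(0.13) = 0.3826
−0.27·log₂(0.27) = 0.5100
Sum ≈ 2.5014 → 2.501 bits.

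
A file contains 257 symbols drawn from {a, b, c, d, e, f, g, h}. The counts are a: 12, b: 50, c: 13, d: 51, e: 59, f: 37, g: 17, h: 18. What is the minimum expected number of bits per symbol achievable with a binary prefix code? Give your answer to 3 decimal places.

Probabilities are the counts divided by 257.
Repeatedly combine the two least-probable nodes; the expected code length is the sum of the merged weights.
merge 12/257 + 13/257 → 25/257
merge 17/257 + 18/257 → 35/257
merge 25/257 + 35/257 → 60/257
merge 37/257 + 50/257 → 87/257
merge 51/257 + 59/257 → 110/257
merge 60/257 + 87/257 → 147/257
merge 110/257 + 147/257 → 1
L = 25/257 + 35/257 + 60/257 + 87/257 + 110/257 + 147/257 + 1 = 721/257 ≈ 2.805 bits/symbol.

2.805 bits/symbol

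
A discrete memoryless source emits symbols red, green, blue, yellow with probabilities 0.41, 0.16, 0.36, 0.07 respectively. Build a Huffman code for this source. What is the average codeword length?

Repeatedly combine the two least-probable nodes; the expected code length is the sum of the merged weights.
merge 7/100 + 4/25 → 23/100
merge 23/100 + 9/25 → 59/100
merge 41/100 + 59/100 → 1
L = 23/100 + 59/100 + 1 = 91/50 = 1.82 bits/symbol.

1.82 bits/symbol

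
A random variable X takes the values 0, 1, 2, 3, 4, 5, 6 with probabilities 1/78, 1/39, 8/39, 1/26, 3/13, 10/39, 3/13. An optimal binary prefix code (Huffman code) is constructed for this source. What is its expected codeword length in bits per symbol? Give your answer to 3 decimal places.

2.397 bits/symbol

Repeatedly combine the two least-probable nodes; the expected code length is the sum of the merged weights.
merge 1/78 + 1/39 → 1/26
merge 1/26 + 1/26 → 1/13
merge 1/13 + 8/39 → 11/39
merge 3/13 + 3/13 → 6/13
merge 10/39 + 11/39 → 7/13
merge 6/13 + 7/13 → 1
L = 1/26 + 1/13 + 11/39 + 6/13 + 7/13 + 1 = 187/78 ≈ 2.397 bits/symbol.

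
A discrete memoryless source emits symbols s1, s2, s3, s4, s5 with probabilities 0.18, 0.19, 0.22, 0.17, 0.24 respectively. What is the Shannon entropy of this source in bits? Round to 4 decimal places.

2.3098 bits

H = −Σ pᵢ log₂ pᵢ.
−0.18·log₂(0.18) = 0.4453
−0.19·log₂(0.19) = 0.4552
−0.22·log₂(0.22) = 0.4806
−0.17·log₂(0.17) = 0.4346
−0.24·log₂(0.24) = 0.4941
Sum ≈ 2.3098 → 2.3098 bits.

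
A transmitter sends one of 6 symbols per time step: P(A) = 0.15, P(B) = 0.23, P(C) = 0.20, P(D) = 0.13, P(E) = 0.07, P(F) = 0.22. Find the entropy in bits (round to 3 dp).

2.494 bits

H = −Σ pᵢ log₂ pᵢ.
−0.15·log₂(0.15) = 0.4105
−0.23·log₂(0.23) = 0.4877
−0.20·log₂(0.20) = 0.4644
−0.13·log₂(0.13) = 0.3826
−0.07·log₂(0.07) = 0.2686
−0.22·log₂(0.22) = 0.4806
Sum ≈ 2.4944 → 2.494 bits.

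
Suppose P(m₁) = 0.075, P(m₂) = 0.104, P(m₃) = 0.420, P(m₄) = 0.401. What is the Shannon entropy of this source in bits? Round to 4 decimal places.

1.6742 bits

H = −Σ pᵢ log₂ pᵢ.
−0.075·log₂(0.075) = 0.2803
−0.104·log₂(0.104) = 0.3396
−0.420·log₂(0.420) = 0.5256
−0.401·log₂(0.401) = 0.5286
Sum ≈ 1.6742 → 1.6742 bits.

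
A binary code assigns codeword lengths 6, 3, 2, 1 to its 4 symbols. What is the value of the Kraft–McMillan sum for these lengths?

With common denominator 2^6 = 64: Σ 2^(−ℓᵢ) = 1/64 + 8/64 + 16/64 + 32/64 = 57/64 = 0.890625.

0.890625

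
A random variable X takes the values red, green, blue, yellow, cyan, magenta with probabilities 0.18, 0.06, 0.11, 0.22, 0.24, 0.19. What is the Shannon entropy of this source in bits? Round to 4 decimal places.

2.4691 bits

H = −Σ pᵢ log₂ pᵢ.
−0.18·log₂(0.18) = 0.4453
−0.06·log₂(0.06) = 0.2435
−0.11·log₂(0.11) = 0.3503
−0.22·log₂(0.22) = 0.4806
−0.24·log₂(0.24) = 0.4941
−0.19·log₂(0.19) = 0.4552
Sum ≈ 2.4691 → 2.4691 bits.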